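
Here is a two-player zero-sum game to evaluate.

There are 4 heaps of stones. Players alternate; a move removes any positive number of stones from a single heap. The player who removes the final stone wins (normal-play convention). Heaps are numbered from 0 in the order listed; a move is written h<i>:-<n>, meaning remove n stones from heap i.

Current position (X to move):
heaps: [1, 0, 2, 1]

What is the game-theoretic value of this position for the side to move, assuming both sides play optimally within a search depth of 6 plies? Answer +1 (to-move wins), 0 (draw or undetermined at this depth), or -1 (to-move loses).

value((1,0,2,1), X) = +1

p1 X@[(1,0,2,1)]: h0:-1[(0,0,2,1)]-1 h2:-1[(1,0,1,1)]-1 h2:-2[(1,0,0,1)]+1* h3:-1[(1,0,2,0)]-1
p2 O@[(1,0,0,1)]: h0:-1[(0,0,0,1)]-1* h3:-1[(1,0,0,0)]-1
p3 X@[(0,0,0,1)]: h3:-1[(0,0,0,0)]+1*
p4 O@[(0,0,0,0)] terminal -1; root [(1,0,2,1)] d6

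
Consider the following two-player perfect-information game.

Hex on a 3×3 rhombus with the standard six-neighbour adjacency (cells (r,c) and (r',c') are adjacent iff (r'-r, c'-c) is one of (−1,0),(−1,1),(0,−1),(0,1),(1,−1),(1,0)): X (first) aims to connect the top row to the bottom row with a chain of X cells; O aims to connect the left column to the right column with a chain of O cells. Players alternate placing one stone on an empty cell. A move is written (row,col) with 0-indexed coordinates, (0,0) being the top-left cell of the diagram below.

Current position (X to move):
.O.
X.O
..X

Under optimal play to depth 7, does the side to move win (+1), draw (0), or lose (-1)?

[.O./X.O/..X] X move#1: (0,0):-1/XO./X.O/..X, (0,2):-1/.OX/X.O/..X, (1,1):+1/.O./XXO/..X*, (2,0):-1/.O./X.O/X.X, (2,1):-1/.O./X.O/.XX
[.O./XXO/..X] O move#2: (0,0):-1/OO./XXO/..X*, (0,2):-1/.OO/XXO/..X, (2,0):-1/.O./XXO/O.X, (2,1):-1/.O./XXO/.OX
[OO./XXO/..X] X move#3: (0,2):+1/OOX/XXO/..X*, (2,0):-1/OO./XXO/X.X, (2,1):-1/OO./XXO/.XX
[OOX/XXO/..X] O move#4: (2,0):-1/OOX/XXO/O.X*, (2,1):-1/OOX/XXO/.OX
[OOX/XXO/O.X] X move#5: (2,1):+1/OOX/XXO/OXX*
[OOX/XXO/OXX] end (terminal -1, O#6); searched .O./X.O/..X to 7

value(.O./X.O/..X, X) = +1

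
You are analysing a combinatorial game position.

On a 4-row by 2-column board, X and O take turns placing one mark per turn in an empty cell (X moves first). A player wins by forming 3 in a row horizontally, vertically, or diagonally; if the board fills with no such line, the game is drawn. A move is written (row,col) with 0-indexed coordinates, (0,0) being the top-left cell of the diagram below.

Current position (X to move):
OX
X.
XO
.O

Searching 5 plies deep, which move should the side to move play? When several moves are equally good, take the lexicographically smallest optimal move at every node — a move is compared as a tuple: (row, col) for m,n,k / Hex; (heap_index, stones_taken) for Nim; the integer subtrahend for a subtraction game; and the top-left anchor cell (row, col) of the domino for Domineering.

ply 1, X at OX/X./XO/.O | (1,1)=+0→OX/XX/XO/.O; (3,0)=+1→OX/X./XO/XO*
ply 2: OX/X./XO/XO is terminal -1 (O); from OX/X./XO/.O depth 5

X's best at [OX/X./XO/.O]: (3,0)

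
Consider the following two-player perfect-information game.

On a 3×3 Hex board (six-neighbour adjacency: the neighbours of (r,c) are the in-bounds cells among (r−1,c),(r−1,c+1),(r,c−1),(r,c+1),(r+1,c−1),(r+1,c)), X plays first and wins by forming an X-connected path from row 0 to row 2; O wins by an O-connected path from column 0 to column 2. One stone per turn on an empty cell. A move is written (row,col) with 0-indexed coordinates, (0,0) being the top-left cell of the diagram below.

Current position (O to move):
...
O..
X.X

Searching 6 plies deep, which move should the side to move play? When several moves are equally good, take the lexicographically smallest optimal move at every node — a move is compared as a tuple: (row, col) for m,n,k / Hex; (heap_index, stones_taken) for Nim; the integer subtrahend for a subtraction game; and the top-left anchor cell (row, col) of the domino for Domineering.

[.../O../X.X] O move#1: (0,0):-1/O../O../X.X, (0,1):-1/.O./O../X.X, (0,2):+1/..O/O../X.X*, (1,1):+1/.../OO./X.X, (1,2):-1/.../O.O/X.X, (2,1):-1/.../O../XOX
[..O/O../X.X] X move#2: (0,0):-1/X.O/O../X.X*, (0,1):-1/.XO/O../X.X, (1,1):-1/..O/OX./X.X, (1,2):-1/..O/O.X/X.X, (2,1):-1/..O/O../XXX
[X.O/O../X.X] O move#3: (0,1):+1/XOO/O../X.X*, (1,1):+1/X.O/OO./X.X, (1,2):+1/X.O/O.O/X.X, (2,1):+1/X.O/O../XOX
[XOO/O../X.X] end (terminal -1, X#4); searched .../O../X.X to 6

O's best at [.../O../X.X]: (0,2)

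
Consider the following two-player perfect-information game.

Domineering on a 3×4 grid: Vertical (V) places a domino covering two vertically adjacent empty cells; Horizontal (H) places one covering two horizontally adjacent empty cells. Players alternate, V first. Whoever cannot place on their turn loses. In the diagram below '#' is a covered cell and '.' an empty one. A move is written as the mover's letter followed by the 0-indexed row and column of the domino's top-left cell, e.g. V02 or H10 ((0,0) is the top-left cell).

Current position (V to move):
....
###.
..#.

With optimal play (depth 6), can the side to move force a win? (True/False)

p1 V@[..../###./..#.]: V03[...#/####/..#.]-1* V13[..../####/..##]-1
p2 H@[...#/####/..#.]: H00[##.#/####/..#.]+1* H01[.###/####/..#.]+1 H20[...#/####/###.]+1
p3 V@[##.#/####/..#.] terminal -1; root [..../###./..#.] d6

V winning at [..../###./..#.]: False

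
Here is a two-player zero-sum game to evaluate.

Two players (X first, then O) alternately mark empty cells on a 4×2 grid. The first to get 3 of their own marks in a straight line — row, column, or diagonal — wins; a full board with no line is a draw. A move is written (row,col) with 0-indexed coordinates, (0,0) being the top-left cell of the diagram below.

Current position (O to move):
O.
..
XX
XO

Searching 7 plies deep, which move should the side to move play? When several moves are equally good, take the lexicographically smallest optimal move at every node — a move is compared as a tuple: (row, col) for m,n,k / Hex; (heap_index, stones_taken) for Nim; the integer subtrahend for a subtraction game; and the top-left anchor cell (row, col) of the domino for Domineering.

O's best at [O./../XX/XO]: (1,0)

[O./../XX/XO] O move#1: (0,1):-1/OO/../XX/XO, (1,0):+0/O./O./XX/XO*, (1,1):-1/O./.O/XX/XO
[O./O./XX/XO] X move#2: (0,1):+0/OX/O./XX/XO*, (1,1):+0/O./OX/XX/XO
[OX/O./XX/XO] O move#3: (1,1):+0/OX/OO/XX/XO*
[OX/OO/XX/XO] end (terminal +0, X#4); searched O./../XX/XO to 7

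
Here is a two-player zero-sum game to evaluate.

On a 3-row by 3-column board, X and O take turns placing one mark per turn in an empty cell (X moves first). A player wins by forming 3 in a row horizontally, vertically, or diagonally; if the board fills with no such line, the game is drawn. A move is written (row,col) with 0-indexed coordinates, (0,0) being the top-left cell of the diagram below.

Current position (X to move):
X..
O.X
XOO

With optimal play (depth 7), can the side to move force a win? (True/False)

X winning at [X../O.X/XOO]: True

p1 X@[X../O.X/XOO]: (0,1)[XX./O.X/XOO]+0 (0,2)[X.X/O.X/XOO]+1* (1,1)[X../OXX/XOO]+0
p2 O@[X.X/O.X/XOO]: (0,1)[XOX/O.X/XOO]-1* (1,1)[X.X/OOX/XOO]-1
p3 X@[XOX/O.X/XOO]: (1,1)[XOX/OXX/XOO]+1*
p4 O@[XOX/OXX/XOO] terminal -1; root [X../O.X/XOO] d7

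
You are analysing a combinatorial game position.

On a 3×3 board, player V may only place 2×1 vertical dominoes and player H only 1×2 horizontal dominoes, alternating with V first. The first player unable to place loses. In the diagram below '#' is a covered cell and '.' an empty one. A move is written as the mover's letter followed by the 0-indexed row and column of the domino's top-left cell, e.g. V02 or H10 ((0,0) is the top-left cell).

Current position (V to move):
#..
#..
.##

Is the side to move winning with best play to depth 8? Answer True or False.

[#../#../.##] V move#1: V01:+1/##./##./.##*, V02:+1/#.#/#.#/.##
[##./##./.##] end (terminal -1, H#2); searched #../#../.## to 8

V winning at [#../#../.##]: True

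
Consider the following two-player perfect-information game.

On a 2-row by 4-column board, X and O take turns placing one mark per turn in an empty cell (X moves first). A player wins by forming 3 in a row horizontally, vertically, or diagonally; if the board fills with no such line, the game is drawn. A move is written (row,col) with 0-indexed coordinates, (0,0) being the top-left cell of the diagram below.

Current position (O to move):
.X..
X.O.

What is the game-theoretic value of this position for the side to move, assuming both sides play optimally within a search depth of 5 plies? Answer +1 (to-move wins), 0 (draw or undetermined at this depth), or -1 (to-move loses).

value(.X../X.O., O) = 0

[.X../X.O.] O move#1: (0,0):+0/OX../X.O.*, (0,2):+0/.XO./X.O., (0,3):+0/.X.O/X.O., (1,1):+0/.X../XOO., (1,3):+0/.X../X.OO
[OX../X.O.] X move#2: (0,2):+0/OXX./X.O.*, (0,3):+0/OX.X/X.O., (1,1):+0/OX../XXO., (1,3):+0/OX../X.OX
[OXX./X.O.] O move#3: (0,3):+0/OXXO/X.O.*, (1,1):-1/OXX./XOO., (1,3):-1/OXX./X.OO
[OXXO/X.O.] X move#4: (1,1):+0/OXXO/XXO.*, (1,3):+0/OXXO/X.OX
[OXXO/XXO.] O move#5: (1,3):+0/OXXO/XXOO*
[OXXO/XXOO] end (terminal +0, X#6); searched .X../X.O. to 5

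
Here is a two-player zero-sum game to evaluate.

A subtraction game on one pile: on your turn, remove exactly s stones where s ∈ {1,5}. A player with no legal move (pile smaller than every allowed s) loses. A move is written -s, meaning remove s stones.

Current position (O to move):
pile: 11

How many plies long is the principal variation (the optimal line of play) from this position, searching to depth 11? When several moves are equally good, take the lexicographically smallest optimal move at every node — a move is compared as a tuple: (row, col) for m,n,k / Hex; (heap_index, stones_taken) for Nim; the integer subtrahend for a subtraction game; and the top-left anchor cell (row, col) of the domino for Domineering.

p1 O@[11]: -1[10]+1* -5[6]+1
p2 X@[10]: -1[9]-1* -5[5]-1
p3 O@[9]: -1[8]+1* -5[4]+1
p4 X@[8]: -1[7]-1* -5[3]-1
p5 O@[7]: -1[6]+1* -5[2]+1
p6 X@[6]: -1[5]-1* -5[1]-1
p7 O@[5]: -1[4]+1* -5[0]+1
p8 X@[4]: -1[3]-1*
p9 O@[3]: -1[2]+1*
p10 X@[2]: -1[1]-1*
p11 O@[1]: -1[0]+1*
p12 X@[0] terminal -1; root [11] d11

PV length from [11]: 11 plies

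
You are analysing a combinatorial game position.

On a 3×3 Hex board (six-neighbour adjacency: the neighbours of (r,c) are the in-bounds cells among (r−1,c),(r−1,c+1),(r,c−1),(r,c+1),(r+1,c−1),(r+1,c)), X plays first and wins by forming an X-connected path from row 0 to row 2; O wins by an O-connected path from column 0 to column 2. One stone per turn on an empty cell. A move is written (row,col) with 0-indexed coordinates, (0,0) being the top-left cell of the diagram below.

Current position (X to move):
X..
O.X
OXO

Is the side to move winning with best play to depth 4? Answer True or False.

p1 X@[X../O.X/OXO]: (0,1)[XX./O.X/OXO]+1* (0,2)[X.X/O.X/OXO]+1 (1,1)[X../OXX/OXO]+1
p2 O@[XX./O.X/OXO]: (0,2)[XXO/O.X/OXO]-1* (1,1)[XX./OOX/OXO]-1
p3 X@[XXO/O.X/OXO]: (1,1)[XXO/OXX/OXO]+1*
p4 O@[XXO/OXX/OXO] terminal -1; root [X../O.X/OXO] d4

X winning at [X../O.X/OXO]: True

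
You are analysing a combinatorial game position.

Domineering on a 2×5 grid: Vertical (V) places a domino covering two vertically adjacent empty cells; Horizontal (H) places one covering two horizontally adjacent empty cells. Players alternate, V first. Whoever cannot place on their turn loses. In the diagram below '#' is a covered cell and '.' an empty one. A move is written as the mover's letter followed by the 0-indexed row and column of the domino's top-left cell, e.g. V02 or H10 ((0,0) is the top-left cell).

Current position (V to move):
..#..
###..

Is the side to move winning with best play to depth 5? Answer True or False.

V winning at [..#../###..]: True

ply 1, V at ..#../###.. | V03=+1→..##./####.*; V04=+1→..#.#/###.#
ply 2, H at ..##./####. | H00=-1→####./####.*
ply 3, V at ####./####. | V04=+1→#####/#####*
ply 4: #####/##### is terminal -1 (H); from ..#../###.. depth 5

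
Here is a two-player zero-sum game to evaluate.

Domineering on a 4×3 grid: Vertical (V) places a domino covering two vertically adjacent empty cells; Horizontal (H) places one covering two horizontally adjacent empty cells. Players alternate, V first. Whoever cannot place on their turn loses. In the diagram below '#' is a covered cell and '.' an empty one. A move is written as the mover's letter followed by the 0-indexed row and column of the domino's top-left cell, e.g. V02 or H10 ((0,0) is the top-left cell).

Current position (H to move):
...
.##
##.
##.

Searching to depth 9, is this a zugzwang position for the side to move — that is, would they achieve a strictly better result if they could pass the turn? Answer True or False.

ply 1, H at .../.##/##./##. | H00=-1→##./.##/##./##.*; H01=-1→.##/.##/##./##.
ply 2, V at ##./.##/##./##. | V22=+1→##./.##/###/###*
ply 3: ##./.##/###/### is terminal -1 (H); from .../.##/##./##. depth 9
pass branch (V moves first from the same position):
  | ply 1, V at .../.##/##./##. | V00=+1→#../###/##./##.*; V22=-1→.../.##/###/###
  | ply 2, H at #../###/##./##. | H01=-1→###/###/##./##.*
  | ply 3, V at ###/###/##./##. | V22=+1→###/###/###/###*
  | ply 4: ###/###/###/### is terminal -1 (H); from .../.##/##./##. depth 9
H moving scores -1; H passing scores -1

zugzwang(.../.##/##./##., H) = False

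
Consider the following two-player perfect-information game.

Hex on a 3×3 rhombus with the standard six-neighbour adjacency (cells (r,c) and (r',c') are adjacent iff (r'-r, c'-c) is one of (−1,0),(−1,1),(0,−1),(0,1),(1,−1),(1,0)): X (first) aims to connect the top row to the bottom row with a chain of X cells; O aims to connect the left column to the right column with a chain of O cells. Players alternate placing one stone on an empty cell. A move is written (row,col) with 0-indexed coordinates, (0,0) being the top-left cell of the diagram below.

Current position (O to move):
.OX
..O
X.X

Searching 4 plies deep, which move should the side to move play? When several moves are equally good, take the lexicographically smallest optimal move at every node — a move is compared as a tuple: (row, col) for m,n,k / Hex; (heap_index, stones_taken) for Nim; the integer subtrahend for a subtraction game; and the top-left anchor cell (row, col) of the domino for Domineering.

[.OX/..O/X.X] O move#1: (0,0):-1/OOX/..O/X.X, (1,0):-1/.OX/O.O/X.X, (1,1):+1/.OX/.OO/X.X*, (2,1):-1/.OX/..O/XOX
[.OX/.OO/X.X] X move#2: (0,0):-1/XOX/.OO/X.X*, (1,0):-1/.OX/XOO/X.X, (2,1):-1/.OX/.OO/XXX
[XOX/.OO/X.X] O move#3: (1,0):+1/XOX/OOO/X.X*, (2,1):-1/XOX/.OO/XOX
[XOX/OOO/X.X] end (terminal -1, X#4); searched .OX/..O/X.X to 4

O's best at [.OX/..O/X.X]: (1,1)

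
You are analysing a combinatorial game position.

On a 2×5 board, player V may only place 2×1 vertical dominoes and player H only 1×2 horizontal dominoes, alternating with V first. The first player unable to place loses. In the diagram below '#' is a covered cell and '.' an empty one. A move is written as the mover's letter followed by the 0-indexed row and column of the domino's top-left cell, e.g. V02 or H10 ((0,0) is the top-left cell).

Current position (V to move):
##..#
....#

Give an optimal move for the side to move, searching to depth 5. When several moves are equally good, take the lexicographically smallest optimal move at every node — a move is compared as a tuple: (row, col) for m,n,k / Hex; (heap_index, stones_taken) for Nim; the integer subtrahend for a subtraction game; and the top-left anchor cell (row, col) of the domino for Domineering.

V's best at [##..#/....#]: V02

p1 V@[##..#/....#]: V02[###.#/..#.#]+1* V03[##.##/...##]-1
p2 H@[###.#/..#.#]: H10[###.#/###.#]-1*
p3 V@[###.#/###.#]: V03[#####/#####]+1*
p4 H@[#####/#####] terminal -1; root [##..#/....#] d5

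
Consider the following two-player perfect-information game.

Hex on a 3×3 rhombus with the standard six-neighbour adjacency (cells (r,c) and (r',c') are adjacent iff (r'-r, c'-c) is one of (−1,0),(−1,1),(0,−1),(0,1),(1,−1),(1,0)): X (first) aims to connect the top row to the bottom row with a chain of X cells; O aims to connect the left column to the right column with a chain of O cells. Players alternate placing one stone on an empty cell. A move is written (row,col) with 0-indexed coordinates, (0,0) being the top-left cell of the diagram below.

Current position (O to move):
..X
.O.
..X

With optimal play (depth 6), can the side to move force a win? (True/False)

O winning at [..X/.O./..X]: True

p1 O@[..X/.O./..X]: (0,0)[O.X/.O./..X]-1 (0,1)[.OX/.O./..X]-1 (1,0)[..X/OO./..X]-1 (1,2)[..X/.OO/..X]+1* (2,0)[..X/.O./O.X]-1 (2,1)[..X/.O./.OX]-1
p2 X@[..X/.OO/..X]: (0,0)[X.X/.OO/..X]-1* (0,1)[.XX/.OO/..X]-1 (1,0)[..X/XOO/..X]-1 (2,0)[..X/.OO/X.X]-1 (2,1)[..X/.OO/.XX]-1
p3 O@[X.X/.OO/..X]: (0,1)[XOX/.OO/..X]+1* (1,0)[X.X/OOO/..X]+1 (2,0)[X.X/.OO/O.X]+1 (2,1)[X.X/.OO/.OX]+1
p4 X@[XOX/.OO/..X]: (1,0)[XOX/XOO/..X]-1* (2,0)[XOX/.OO/X.X]-1 (2,1)[XOX/.OO/.XX]-1
p5 O@[XOX/XOO/..X]: (2,0)[XOX/XOO/O.X]+1* (2,1)[XOX/XOO/.OX]-1
p6 X@[XOX/XOO/O.X] terminal -1; root [..X/.O./..X] d6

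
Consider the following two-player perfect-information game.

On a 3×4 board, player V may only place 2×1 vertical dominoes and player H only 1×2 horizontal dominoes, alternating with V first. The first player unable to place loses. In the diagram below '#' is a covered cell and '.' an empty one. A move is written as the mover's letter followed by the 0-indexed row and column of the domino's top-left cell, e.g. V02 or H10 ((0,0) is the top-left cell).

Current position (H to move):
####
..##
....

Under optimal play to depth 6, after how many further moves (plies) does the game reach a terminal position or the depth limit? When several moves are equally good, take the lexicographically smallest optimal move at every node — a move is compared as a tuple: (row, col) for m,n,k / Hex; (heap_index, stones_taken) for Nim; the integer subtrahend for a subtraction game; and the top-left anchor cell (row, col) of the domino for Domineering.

PV length from [####/..##/....]: 1 ply

[####/..##/....] H move#1: H10:+1/####/####/....*, H20:+1/####/..##/##.., H21:-1/####/..##/.##., H22:-1/####/..##/..##
[####/####/....] end (terminal -1, V#2); searched ####/..##/.... to 6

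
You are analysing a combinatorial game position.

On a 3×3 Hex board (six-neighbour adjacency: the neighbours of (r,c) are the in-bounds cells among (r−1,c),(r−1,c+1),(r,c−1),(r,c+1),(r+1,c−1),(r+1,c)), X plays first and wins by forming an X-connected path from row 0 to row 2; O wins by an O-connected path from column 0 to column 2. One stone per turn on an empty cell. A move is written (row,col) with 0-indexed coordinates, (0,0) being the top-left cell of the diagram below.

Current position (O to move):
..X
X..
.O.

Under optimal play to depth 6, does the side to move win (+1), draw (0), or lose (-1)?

value(..X/X../.O., O) = +1

[..X/X../.O.] O move#1: (0,0):-1/O.X/X../.O., (0,1):-1/.OX/X../.O., (1,1):-1/..X/XO./.O., (1,2):-1/..X/X.O/.O., (2,0):+1/..X/X../OO.*, (2,2):-1/..X/X../.OO
[..X/X../OO.] X move#2: (0,0):-1/X.X/X../OO.*, (0,1):-1/.XX/X../OO., (1,1):-1/..X/XX./OO., (1,2):-1/..X/X.X/OO., (2,2):-1/..X/X../OOX
[X.X/X../OO.] O move#3: (0,1):+1/XOX/X../OO.*, (1,1):+1/X.X/XO./OO., (1,2):+1/X.X/X.O/OO., (2,2):+1/X.X/X../OOO
[XOX/X../OO.] X move#4: (1,1):-1/XOX/XX./OO.*, (1,2):-1/XOX/X.X/OO., (2,2):-1/XOX/X../OOX
[XOX/XX./OO.] O move#5: (1,2):+1/XOX/XXO/OO.*, (2,2):+1/XOX/XX./OOO
[XOX/XXO/OO.] end (terminal -1, X#6); searched ..X/X../.O. to 6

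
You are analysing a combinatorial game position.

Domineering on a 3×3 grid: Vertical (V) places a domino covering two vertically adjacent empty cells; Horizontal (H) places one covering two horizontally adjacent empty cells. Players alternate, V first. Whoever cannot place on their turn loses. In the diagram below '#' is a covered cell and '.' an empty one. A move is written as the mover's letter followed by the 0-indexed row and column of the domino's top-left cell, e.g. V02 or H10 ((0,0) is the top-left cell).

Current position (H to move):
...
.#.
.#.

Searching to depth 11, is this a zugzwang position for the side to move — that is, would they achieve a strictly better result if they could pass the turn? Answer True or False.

zugzwang(.../.#./.#., H) = False

ply 1, H at .../.#./.#. | H00=-1→##./.#./.#.*; H01=-1→.##/.#./.#.
ply 2, V at ##./.#./.#. | V02=+1→###/.##/.#.*; V10=+1→##./##./##.; V12=+1→##./.##/.##
ply 3: ###/.##/.#. is terminal -1 (H); from .../.#./.#. depth 11
if H skipped the turn, V would face:
~ ply 1, V at .../.#./.#. | V00=+1→#../##./.#.*; V02=+1→..#/.##/.#.; V10=+1→.../##./##.; V12=+1→.../.##/.##
~ ply 2, H at #../##./.#. | H01=-1→###/##./.#.*
~ ply 3, V at ###/##./.#. | V12=+1→###/###/.##*
~ ply 4: ###/###/.## is terminal -1 (H); from .../.#./.#. depth 11
compare (H): move=-1 vs pass=-1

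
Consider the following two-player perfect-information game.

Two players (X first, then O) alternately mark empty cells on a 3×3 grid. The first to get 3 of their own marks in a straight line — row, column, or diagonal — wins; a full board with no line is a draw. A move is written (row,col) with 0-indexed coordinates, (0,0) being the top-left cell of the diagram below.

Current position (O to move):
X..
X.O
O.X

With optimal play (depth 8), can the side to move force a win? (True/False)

[X../X.O/O.X] O move#1: (0,1):-1/XO./X.O/O.X, (0,2):-1/X.O/X.O/O.X, (1,1):+0/X../XOO/O.X*, (2,1):-1/X../X.O/OOX
[X../XOO/O.X] X move#2: (0,1):-1/XX./XOO/O.X, (0,2):+0/X.X/XOO/O.X*, (2,1):-1/X../XOO/OXX
[X.X/XOO/O.X] O move#3: (0,1):+0/XOX/XOO/O.X*, (2,1):-1/X.X/XOO/OOX
[XOX/XOO/O.X] X move#4: (2,1):+0/XOX/XOO/OXX*
[XOX/XOO/OXX] end (terminal +0, O#5); searched X../X.O/O.X to 8

O winning at [X../X.O/O.X]: False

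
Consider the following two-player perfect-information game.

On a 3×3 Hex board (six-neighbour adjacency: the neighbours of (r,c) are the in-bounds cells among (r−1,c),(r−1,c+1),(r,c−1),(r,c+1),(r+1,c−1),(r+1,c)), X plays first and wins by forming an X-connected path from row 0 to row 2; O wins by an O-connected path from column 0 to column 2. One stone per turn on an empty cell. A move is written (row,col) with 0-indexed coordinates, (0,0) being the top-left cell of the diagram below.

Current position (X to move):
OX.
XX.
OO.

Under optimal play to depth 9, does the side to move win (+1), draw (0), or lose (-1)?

p1 X@[OX./XX./OO.]: (0,2)[OXX/XX./OO.]-1* (1,2)[OX./XXX/OO.]-1 (2,2)[OX./XX./OOX]-1
p2 O@[OXX/XX./OO.]: (1,2)[OXX/XXO/OO.]+1* (2,2)[OXX/XX./OOO]+1
p3 X@[OXX/XXO/OO.] terminal -1; root [OX./XX./OO.] d9

value(OX./XX./OO., X) = -1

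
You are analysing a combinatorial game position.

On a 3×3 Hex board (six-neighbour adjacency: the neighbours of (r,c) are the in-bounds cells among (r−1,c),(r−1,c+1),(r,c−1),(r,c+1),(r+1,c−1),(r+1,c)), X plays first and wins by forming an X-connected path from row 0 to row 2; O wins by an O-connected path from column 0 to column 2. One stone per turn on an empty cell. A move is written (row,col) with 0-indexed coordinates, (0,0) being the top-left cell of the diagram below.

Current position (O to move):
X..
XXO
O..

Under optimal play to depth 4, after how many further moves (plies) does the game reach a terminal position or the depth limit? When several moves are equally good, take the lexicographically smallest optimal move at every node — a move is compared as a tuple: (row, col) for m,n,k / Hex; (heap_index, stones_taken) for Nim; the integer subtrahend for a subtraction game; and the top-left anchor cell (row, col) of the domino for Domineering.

PV length from [X../XXO/O..]: 1 ply

[X../XXO/O..] O move#1: (0,1):-1/XO./XXO/O.., (0,2):-1/X.O/XXO/O.., (2,1):+1/X../XXO/OO.*, (2,2):-1/X../XXO/O.O
[X../XXO/OO.] end (terminal -1, X#2); searched X../XXO/O.. to 4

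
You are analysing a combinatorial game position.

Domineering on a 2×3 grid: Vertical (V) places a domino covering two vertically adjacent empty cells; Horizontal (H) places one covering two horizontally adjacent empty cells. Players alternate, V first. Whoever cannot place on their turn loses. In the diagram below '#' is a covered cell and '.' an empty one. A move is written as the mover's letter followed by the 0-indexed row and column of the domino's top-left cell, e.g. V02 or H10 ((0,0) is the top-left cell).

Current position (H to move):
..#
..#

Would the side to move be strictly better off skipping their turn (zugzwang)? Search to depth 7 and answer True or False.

zugzwang(..#/..#, H) = False

[..#/..#] H move#1: H00:+1/###/..#*, H10:+1/..#/###
[###/..#] end (terminal -1, V#2); searched ..#/..# to 7
pass branch (V moves first from the same position):
  | [..#/..#] V move#1: V00:+1/#.#/#.#*, V01:+1/.##/.##
  | [#.#/#.#] end (terminal -1, H#2); searched ..#/..# to 7
H moving scores +1; H passing scores -1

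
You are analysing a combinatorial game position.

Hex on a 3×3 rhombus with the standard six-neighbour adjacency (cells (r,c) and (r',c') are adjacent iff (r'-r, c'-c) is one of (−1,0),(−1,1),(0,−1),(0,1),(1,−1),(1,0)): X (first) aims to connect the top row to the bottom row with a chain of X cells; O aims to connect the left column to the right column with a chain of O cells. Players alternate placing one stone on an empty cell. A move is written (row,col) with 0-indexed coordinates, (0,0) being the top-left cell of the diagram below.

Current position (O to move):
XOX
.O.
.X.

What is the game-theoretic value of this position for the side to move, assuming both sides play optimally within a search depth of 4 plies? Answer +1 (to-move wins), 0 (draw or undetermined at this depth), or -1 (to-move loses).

value(XOX/.O./.X., O) = +1

[XOX/.O./.X.] O move#1: (1,0):-1/XOX/OO./.X., (1,2):+1/XOX/.OO/.X.*, (2,0):-1/XOX/.O./OX., (2,2):-1/XOX/.O./.XO
[XOX/.OO/.X.] X move#2: (1,0):-1/XOX/XOO/.X.*, (2,0):-1/XOX/.OO/XX., (2,2):-1/XOX/.OO/.XX
[XOX/XOO/.X.] O move#3: (2,0):+1/XOX/XOO/OX.*, (2,2):-1/XOX/XOO/.XO
[XOX/XOO/OX.] end (terminal -1, X#4); searched XOX/.O./.X. to 4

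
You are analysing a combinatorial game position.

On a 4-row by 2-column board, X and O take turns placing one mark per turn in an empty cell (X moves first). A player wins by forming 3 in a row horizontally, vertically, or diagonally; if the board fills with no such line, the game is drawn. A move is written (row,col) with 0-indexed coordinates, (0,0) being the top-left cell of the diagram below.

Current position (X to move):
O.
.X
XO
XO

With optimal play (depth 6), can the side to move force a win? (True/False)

X winning at [O./.X/XO/XO]: True

[O./.X/XO/XO] X move#1: (0,1):+0/OX/.X/XO/XO, (1,0):+1/O./XX/XO/XO*
[O./XX/XO/XO] end (terminal -1, O#2); searched O./.X/XO/XO to 6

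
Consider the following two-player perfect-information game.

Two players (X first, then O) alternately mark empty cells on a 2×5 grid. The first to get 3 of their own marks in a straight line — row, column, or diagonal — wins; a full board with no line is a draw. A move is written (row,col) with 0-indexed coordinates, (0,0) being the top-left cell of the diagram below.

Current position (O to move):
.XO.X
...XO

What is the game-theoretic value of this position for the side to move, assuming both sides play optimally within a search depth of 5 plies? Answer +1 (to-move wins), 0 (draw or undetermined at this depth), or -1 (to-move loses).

[.XO.X/...XO] O move#1: (0,0):+0/OXO.X/...XO*, (0,3):+0/.XOOX/...XO, (1,0):+0/.XO.X/O..XO, (1,1):+0/.XO.X/.O.XO, (1,2):+0/.XO.X/..OXO
[OXO.X/...XO] X move#2: (0,3):+0/OXOXX/...XO*, (1,0):+0/OXO.X/X..XO, (1,1):+0/OXO.X/.X.XO, (1,2):+0/OXO.X/..XXO
[OXOXX/...XO] O move#3: (1,0):+0/OXOXX/O..XO*, (1,1):+0/OXOXX/.O.XO, (1,2):+0/OXOXX/..OXO
[OXOXX/O..XO] X move#4: (1,1):+0/OXOXX/OX.XO*, (1,2):+0/OXOXX/O.XXO
[OXOXX/OX.XO] O move#5: (1,2):+0/OXOXX/OXOXO*
[OXOXX/OXOXO] end (terminal +0, X#6); searched .XO.X/...XO to 5

value(.XO.X/...XO, O) = 0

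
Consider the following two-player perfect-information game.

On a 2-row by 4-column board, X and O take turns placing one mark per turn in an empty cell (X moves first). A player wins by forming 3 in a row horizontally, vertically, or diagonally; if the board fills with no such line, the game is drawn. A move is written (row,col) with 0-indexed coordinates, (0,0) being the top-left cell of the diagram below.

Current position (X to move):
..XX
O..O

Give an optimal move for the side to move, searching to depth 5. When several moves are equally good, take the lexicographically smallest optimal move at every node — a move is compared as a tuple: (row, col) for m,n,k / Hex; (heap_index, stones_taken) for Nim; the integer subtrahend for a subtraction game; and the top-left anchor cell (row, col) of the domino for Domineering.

X's best at [..XX/O..O]: (0,1)

ply 1, X at ..XX/O..O | (0,0)=+0→X.XX/O..O; (0,1)=+1→.XXX/O..O*; (1,1)=+0→..XX/OX.O; (1,2)=+0→..XX/O.XO
ply 2: .XXX/O..O is terminal -1 (O); from ..XX/O..O depth 5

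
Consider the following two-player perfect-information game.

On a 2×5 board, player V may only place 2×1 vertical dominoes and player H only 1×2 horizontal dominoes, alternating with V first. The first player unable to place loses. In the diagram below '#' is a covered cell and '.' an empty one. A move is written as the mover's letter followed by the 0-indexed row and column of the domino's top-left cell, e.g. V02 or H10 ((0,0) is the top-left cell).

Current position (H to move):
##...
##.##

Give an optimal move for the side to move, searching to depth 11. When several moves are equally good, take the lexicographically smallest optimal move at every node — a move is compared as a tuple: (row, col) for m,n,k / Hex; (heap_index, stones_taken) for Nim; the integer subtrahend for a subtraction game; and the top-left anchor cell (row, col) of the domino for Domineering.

ply 1, H at ##.../##.## | H02=+1→####./##.##*; H03=-1→##.##/##.##
ply 2: ####./##.## is terminal -1 (V); from ##.../##.## depth 11

H's best at [##.../##.##]: H02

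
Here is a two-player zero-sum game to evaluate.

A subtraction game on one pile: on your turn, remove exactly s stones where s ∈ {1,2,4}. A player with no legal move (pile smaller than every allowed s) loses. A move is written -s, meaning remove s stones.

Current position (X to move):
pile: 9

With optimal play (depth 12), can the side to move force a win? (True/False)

p1 X@[9]: -1[8]-1* -2[7]-1 -4[5]-1
p2 O@[8]: -1[7]-1 -2[6]+1* -4[4]-1
p3 X@[6]: -1[5]-1* -2[4]-1 -4[2]-1
p4 O@[5]: -1[4]-1 -2[3]+1* -4[1]-1
p5 X@[3]: -1[2]-1* -2[1]-1
p6 O@[2]: -1[1]-1 -2[0]+1*
p7 X@[0] terminal -1; root [9] d12

X winning at [9]: False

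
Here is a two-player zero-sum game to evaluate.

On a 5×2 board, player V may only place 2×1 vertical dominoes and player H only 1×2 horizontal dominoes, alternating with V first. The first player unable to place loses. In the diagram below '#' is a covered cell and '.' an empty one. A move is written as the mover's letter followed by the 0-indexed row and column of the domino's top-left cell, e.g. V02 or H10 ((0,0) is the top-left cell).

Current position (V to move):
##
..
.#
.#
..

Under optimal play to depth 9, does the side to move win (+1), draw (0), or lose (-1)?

p1 V@[##/../.#/.#/..]: V10[##/#./##/.#/..]-1* V20[##/../##/##/..]-1 V30[##/../.#/##/#.]-1
p2 H@[##/#./##/.#/..]: H40[##/#./##/.#/##]+1*
p3 V@[##/#./##/.#/##] terminal -1; root [##/../.#/.#/..] d9

value(##/../.#/.#/.., V) = -1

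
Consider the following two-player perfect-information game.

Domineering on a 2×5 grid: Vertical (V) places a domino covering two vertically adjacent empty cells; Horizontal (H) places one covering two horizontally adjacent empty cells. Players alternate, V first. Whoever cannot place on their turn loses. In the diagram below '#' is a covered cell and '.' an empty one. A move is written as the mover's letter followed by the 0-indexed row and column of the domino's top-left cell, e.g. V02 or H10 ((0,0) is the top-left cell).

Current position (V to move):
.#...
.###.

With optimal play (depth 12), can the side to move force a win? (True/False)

V winning at [.#.../.###.]: True

[.#.../.###.] V move#1: V00:-1/##.../####., V04:+1/.#..#/.####*
[.#..#/.####] H move#2: H02:-1/.####/.####*
[.####/.####] V move#3: V00:+1/#####/#####*
[#####/#####] end (terminal -1, H#4); searched .#.../.###. to 12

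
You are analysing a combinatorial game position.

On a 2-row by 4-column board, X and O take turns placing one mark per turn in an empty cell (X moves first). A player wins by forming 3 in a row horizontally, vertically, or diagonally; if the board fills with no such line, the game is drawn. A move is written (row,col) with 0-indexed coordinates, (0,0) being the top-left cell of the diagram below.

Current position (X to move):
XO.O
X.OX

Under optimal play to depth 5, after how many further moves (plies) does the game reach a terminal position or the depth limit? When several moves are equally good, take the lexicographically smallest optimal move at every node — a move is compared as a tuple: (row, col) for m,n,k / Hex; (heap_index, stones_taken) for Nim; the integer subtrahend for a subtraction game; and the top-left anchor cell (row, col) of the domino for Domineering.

p1 X@[XO.O/X.OX]: (0,2)[XOXO/X.OX]+0* (1,1)[XO.O/XXOX]-1
p2 O@[XOXO/X.OX]: (1,1)[XOXO/XOOX]+0*
p3 X@[XOXO/XOOX] terminal +0; root [XO.O/X.OX] d5

PV length from [XO.O/X.OX]: 2 plies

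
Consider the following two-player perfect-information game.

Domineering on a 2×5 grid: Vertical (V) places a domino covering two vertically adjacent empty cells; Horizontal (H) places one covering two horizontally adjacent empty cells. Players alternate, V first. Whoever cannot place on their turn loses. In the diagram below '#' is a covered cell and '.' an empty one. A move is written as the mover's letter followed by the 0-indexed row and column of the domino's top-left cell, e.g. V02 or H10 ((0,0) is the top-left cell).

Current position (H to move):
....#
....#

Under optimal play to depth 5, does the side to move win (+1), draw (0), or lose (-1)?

value(....#/....#, H) = +1

ply 1, H at ....#/....# | H00=-1→##..#/....#; H01=+1→.##.#/....#*; H02=-1→..###/....#; H10=-1→....#/##..#; H11=+1→....#/.##.#; H12=-1→....#/..###
ply 2, V at .##.#/....# | V00=-1→###.#/#...#*; V03=-1→.####/...##
ply 3, H at ###.#/#...# | H11=-1→###.#/###.#; H12=+1→###.#/#.###*
ply 4: ###.#/#.### is terminal -1 (V); from ....#/....# depth 5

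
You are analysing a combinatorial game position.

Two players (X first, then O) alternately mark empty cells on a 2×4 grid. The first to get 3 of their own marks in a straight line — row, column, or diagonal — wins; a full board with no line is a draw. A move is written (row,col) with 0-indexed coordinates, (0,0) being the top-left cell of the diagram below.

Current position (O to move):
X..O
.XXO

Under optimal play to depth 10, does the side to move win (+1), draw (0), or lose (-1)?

value(X..O/.XXO, O) = 0

ply 1, O at X..O/.XXO | (0,1)=-1→XO.O/.XXO; (0,2)=-1→X.OO/.XXO; (1,0)=+0→X..O/OXXO*
ply 2, X at X..O/OXXO | (0,1)=+0→XX.O/OXXO*; (0,2)=+0→X.XO/OXXO
ply 3, O at XX.O/OXXO | (0,2)=+0→XXOO/OXXO*
ply 4: XXOO/OXXO is terminal +0 (X); from X..O/.XXO depth 10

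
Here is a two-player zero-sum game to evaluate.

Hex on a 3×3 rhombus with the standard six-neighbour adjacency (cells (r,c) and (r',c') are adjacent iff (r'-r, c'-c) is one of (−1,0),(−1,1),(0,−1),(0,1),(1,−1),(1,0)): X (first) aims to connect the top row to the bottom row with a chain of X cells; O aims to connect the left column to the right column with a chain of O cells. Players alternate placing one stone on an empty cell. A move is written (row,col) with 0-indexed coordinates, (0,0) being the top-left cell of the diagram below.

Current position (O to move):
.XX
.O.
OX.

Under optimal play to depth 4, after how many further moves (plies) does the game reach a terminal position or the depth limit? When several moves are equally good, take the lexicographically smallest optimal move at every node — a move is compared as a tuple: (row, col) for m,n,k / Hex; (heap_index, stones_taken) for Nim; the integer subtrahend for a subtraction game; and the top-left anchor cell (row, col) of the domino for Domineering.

ply 1, O at .XX/.O./OX. | (0,0)=-1→OXX/.O./OX.; (1,0)=-1→.XX/OO./OX.; (1,2)=+1→.XX/.OO/OX.*; (2,2)=-1→.XX/.O./OXO
ply 2: .XX/.OO/OX. is terminal -1 (X); from .XX/.O./OX. depth 4

PV length from [.XX/.O./OX.]: 1 ply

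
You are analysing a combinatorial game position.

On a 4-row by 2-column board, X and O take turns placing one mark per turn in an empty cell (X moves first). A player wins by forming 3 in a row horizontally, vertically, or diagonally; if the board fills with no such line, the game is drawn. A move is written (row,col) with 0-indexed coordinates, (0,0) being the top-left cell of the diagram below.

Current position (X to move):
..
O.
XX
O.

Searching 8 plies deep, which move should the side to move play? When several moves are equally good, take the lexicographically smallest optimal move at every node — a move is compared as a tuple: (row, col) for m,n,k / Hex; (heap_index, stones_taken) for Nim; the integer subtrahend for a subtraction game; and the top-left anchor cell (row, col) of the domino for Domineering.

X's best at [../O./XX/O.]: (1,1)

p1 X@[../O./XX/O.]: (0,0)[X./O./XX/O.]+0 (0,1)[.X/O./XX/O.]+0 (1,1)[../OX/XX/O.]+1* (3,1)[../O./XX/OX]+0
p2 O@[../OX/XX/O.]: (0,0)[O./OX/XX/O.]-1* (0,1)[.O/OX/XX/O.]-1 (3,1)[../OX/XX/OO]-1
p3 X@[O./OX/XX/O.]: (0,1)[OX/OX/XX/O.]+1* (3,1)[O./OX/XX/OX]+1
p4 O@[OX/OX/XX/O.] terminal -1; root [../O./XX/O.] d8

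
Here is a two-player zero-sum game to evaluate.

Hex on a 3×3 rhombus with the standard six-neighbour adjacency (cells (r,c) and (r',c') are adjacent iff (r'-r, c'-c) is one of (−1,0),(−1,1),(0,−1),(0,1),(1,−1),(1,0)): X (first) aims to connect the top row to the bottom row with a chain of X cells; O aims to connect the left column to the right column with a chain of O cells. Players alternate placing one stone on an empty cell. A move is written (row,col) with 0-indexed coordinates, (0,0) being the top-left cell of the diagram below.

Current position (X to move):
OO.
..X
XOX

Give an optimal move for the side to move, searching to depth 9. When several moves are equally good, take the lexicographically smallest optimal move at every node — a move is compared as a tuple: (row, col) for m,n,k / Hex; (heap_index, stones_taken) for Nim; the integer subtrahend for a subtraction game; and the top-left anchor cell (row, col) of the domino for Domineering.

X's best at [OO./..X/XOX]: (0,2)

[OO./..X/XOX] X move#1: (0,2):+1/OOX/..X/XOX*, (1,0):-1/OO./X.X/XOX, (1,1):-1/OO./.XX/XOX
[OOX/..X/XOX] end (terminal -1, O#2); searched OO./..X/XOX to 9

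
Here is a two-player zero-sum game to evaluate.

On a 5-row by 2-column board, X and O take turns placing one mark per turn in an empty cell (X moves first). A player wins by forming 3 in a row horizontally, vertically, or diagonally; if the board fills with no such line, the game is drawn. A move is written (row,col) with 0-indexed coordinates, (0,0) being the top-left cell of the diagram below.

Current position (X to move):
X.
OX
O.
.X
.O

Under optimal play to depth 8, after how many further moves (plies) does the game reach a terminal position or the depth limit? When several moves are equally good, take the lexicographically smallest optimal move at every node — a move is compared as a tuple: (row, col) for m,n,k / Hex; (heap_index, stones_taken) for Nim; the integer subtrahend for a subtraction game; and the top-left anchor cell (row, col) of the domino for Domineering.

p1 X@[X./OX/O./.X/.O]: (0,1)[XX/OX/O./.X/.O]-1 (2,1)[X./OX/OX/.X/.O]+1* (3,0)[X./OX/O./XX/.O]+0 (4,0)[X./OX/O./.X/XO]-1
p2 O@[X./OX/OX/.X/.O] terminal -1; root [X./OX/O./.X/.O] d8

PV length from [X./OX/O./.X/.O]: 1 ply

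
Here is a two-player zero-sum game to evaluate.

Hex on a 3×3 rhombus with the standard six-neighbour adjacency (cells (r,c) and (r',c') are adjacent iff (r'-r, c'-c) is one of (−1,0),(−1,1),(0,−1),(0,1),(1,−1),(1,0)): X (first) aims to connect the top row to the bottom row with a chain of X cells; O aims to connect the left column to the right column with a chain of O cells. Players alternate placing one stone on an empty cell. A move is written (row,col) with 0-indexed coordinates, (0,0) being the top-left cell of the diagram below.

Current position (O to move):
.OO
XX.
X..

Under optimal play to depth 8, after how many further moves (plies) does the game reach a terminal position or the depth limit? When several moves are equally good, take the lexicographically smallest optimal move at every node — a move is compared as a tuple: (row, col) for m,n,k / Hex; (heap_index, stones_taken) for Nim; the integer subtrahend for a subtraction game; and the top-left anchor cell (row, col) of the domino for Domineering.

PV length from [.OO/XX./X..]: 1 ply

[.OO/XX./X..] O move#1: (0,0):+1/OOO/XX./X..*, (1,2):-1/.OO/XXO/X.., (2,1):-1/.OO/XX./XO., (2,2):-1/.OO/XX./X.O
[OOO/XX./X..] end (terminal -1, X#2); searched .OO/XX./X.. to 8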